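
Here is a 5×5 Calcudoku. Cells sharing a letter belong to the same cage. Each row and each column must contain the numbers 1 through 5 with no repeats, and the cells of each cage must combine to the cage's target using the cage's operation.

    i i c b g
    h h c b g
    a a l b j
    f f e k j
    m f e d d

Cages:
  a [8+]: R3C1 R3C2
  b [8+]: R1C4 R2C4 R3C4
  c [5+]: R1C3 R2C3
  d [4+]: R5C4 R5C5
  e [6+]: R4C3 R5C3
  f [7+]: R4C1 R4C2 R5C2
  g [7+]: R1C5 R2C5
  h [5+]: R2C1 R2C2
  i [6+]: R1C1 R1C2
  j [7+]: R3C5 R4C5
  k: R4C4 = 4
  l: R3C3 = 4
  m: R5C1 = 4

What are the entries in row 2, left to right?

Cage l is given, leaving R3C3 = 4.
Cage k is given, which forces R4C4 = 4.
Cage m is a single given cell, leaving R5C1 = 4.
The only place for 1 in row 3 is R3C4.
1 is placed in column 4; hence R5C4 = 3.
Cage d needs two cells with sum 4; hence R5C5 = 1.
Cage f needs sum 7, so R4C1 = 2.
The 3 cells of cage f must have sum 7, leaving R4C2 = 3.
Cage e's pair has sum 6, which forces R4C3 = 1.
Row 4 already has 2, so R4C5 = 5.
1 is placed in row 5; hence R5C2 = 2.
1 is placed in row 5, so R5C3 = 5.
The two cells of cage h must have sum 5, so R2C1 = 1.
Column 2 already has 2, so R2C2 = 4.
Row 2 already has 4, so R2C5 = 3.
Cage a needs two cells with sum 8; hence R3C1 = 3.
3 is placed in column 2; hence R3C2 = 5.
Column 5 already has 5, so R3C5 = 2.
1 is placed in column 1, leaving R1C1 = 5.
Column 2 already has 5; hence R1C2 = 1.
Cage c's pair has sum 5, which forces R1C3 = 3.
Row 1 now contains 5, so R1C4 = 2.
3 is placed in column 5, so R1C5 = 4.
Row 2 already has 3; hence R2C3 = 2.
Column 4 already has 2, which forces R2C4 = 5.
Completed grid: 5 1 3 2 4 / 1 4 2 5 3 / 3 5 4 1 2 / 2 3 1 4 5 / 4 2 5 3 1.

1 4 2 5 3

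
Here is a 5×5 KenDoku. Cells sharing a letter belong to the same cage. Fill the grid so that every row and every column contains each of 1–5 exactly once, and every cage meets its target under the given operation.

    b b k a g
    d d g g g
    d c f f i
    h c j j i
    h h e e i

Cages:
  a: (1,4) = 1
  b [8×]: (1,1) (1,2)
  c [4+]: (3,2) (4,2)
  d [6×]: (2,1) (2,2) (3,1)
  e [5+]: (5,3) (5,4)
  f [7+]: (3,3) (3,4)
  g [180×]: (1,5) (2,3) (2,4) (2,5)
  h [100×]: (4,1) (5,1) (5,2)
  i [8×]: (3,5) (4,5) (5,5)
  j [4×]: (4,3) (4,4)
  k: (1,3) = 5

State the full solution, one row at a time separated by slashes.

Cage k is a single given cell, so (1,3) = 5.
Cage a is given, leaving (1,4) = 1.
Cage g needs product 180, so (1,5) = 3.
The 3 cells of cage h must have product 100; hence (4,1) = 5.
Column 4 already has 1, which forces (4,4) = 4.
Cage h needs product 100; hence (5,1) = 4.
Cage h has product 100, which forces (5,2) = 5.
Column 1 already has 4; hence (1,1) = 2.
Cage b's pair has product 8; hence (1,2) = 4.
The 3 cells of cage i must have product 8, leaving (3,5) = 4.
4 is placed in row 4, so (4,3) = 1.
Row 4 already has 1; hence (4,5) = 2.
Column 5 already has 2, leaving (5,5) = 1.
The 3 cells of cage d must have product 6, which forces (2,2) = 2.
The 4 cells of cage g must have product 180, which forces (2,3) = 4.
Cage g has product 180; hence (2,4) = 3.
Column 5 now contains 4, so (2,5) = 5.
Cage c's pair has sum 4, which forces (3,2) = 1.
4 is placed in row 3, which forces (3,3) = 2.
Cage f needs two cells with sum 7, so (3,4) = 5.
Row 4 already has 1, so (4,2) = 3.
2 is placed in column 3, so (5,3) = 3.
3 is placed in column 4, so (5,4) = 2.
Row 2 now contains 3; hence (2,1) = 1.
Row 3 now contains 1, which forces (3,1) = 3.

2 4 5 1 3 / 1 2 4 3 5 / 3 1 2 5 4 / 5 3 1 4 2 / 4 5 3 2 1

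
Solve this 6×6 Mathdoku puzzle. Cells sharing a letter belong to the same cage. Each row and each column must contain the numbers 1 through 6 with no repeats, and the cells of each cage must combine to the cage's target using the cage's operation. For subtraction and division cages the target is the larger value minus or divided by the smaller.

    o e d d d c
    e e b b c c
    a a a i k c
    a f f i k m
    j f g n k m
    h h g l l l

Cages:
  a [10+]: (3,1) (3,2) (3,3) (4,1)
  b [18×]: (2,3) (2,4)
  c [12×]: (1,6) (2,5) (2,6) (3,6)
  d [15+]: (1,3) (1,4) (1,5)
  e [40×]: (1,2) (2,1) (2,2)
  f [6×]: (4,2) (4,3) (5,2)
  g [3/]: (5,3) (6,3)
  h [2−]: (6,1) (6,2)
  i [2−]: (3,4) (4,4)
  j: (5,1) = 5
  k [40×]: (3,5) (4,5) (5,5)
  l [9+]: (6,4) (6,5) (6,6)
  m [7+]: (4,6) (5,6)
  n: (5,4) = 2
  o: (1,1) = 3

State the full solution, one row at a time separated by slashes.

Cage o is a single given cell; hence (1,1) = 3.
J is a freebie, leaving (5,1) = 5.
N is a freebie, which forces (5,4) = 2.
Row 5 now contains 2, leaving (5,5) = 4.
Row 1 needs a 1, and only (1,6) is open for it.
The two cells of cage m must have sum 7; hence (4,6) = 4.
Cage m's pair has sum 7; hence (5,6) = 3.
The 4 cells of cage c must have product 12, so (2,5) = 1.
Row 5 already has 3; hence (5,2) = 1.
Row 5 already has 1; hence (5,3) = 6.
6 is placed in column 3, which forces (2,3) = 3.
The two cells of cage b must have product 18, which forces (2,4) = 6.
Row 2 already has 6, which forces (2,6) = 2.
Column 6 already has 2, so (3,6) = 6.
Cage g needs two cells with quotient 3, leaving (6,3) = 2.
6 is placed in column 6, leaving (6,6) = 5.
The 3 cells of cage e must have product 40; hence (1,2) = 2.
Cage d needs sum 15, leaving (1,5) = 6.
Row 2 already has 2, leaving (2,1) = 4.
Cage e has product 40, so (2,2) = 5.
Column 2 already has 2; hence (3,2) = 3.
Cage f has product 6, leaving (4,2) = 6.
Column 3 already has 2, which forces (4,3) = 1.
6 is placed in column 2, which forces (6,2) = 4.
Cage l needs sum 9, leaving (6,4) = 1.
Cage l needs sum 9, so (6,5) = 3.
The 4 cells of cage a must have sum 10, leaving (3,1) = 1.
Cage a needs sum 10, so (3,3) = 4.
Column 4 already has 1, leaving (3,4) = 5.
Row 3 now contains 5; hence (3,5) = 2.
Row 4 already has 1, leaving (4,1) = 2.
The two cells of cage i must have difference 2, so (4,4) = 3.
Column 5 now contains 2, which forces (4,5) = 5.
Row 6 already has 1; hence (6,1) = 6.
Column 3 already has 4; hence (1,3) = 5.
5 is placed in column 4, leaving (1,4) = 4.

3 2 5 4 6 1 / 4 5 3 6 1 2 / 1 3 4 5 2 6 / 2 6 1 3 5 4 / 5 1 6 2 4 3 / 6 4 2 1 3 5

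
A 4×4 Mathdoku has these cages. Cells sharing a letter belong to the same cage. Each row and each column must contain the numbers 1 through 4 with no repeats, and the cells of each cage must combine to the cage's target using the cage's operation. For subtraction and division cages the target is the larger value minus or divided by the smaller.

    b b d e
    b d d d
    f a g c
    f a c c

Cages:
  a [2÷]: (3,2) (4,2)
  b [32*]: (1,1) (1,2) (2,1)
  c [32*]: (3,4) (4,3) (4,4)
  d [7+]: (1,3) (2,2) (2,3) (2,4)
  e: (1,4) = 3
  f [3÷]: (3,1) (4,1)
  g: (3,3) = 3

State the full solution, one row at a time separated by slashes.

The 3 cells of cage b must have product 32, leaving (1,1) = 2.
Cage b has product 32, so (1,2) = 4.
Cage d has sum 7, which forces (1,3) = 1.
Cage e is given, so (1,4) = 3.
Cage b has product 32, leaving (2,1) = 4.
Cage g is a single given cell, so (3,3) = 3.
Cage c needs product 32, leaving (3,4) = 4.
Cage c needs product 32, leaving (4,3) = 4.
Cage c has product 32, leaving (4,4) = 2.
Cage d needs sum 7, so (2,2) = 3.
Column 3 now contains 3, leaving (2,3) = 2.
Column 4 now contains 2, leaving (2,4) = 1.
Row 3 now contains 3, leaving (3,1) = 1.
Cage a needs two cells with quotient 2, which forces (3,2) = 2.
Cage f's pair has quotient 3, so (4,1) = 3.
Row 4 now contains 2; hence (4,2) = 1.

2 4 1 3 / 4 3 2 1 / 1 2 3 4 / 3 1 4 2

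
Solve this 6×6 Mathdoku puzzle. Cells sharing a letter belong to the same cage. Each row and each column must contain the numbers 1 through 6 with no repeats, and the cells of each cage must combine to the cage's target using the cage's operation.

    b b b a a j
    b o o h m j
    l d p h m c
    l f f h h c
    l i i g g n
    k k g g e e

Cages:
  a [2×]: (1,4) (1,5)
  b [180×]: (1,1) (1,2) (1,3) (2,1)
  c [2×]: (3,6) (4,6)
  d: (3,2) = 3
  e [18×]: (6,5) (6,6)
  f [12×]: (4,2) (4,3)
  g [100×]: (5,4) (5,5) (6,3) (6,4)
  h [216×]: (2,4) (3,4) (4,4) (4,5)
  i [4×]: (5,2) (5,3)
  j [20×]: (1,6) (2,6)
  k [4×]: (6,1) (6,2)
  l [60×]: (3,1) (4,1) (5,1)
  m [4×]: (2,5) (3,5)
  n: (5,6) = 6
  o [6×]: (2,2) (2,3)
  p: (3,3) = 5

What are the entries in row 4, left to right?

5 2 6 4 3 1

D is a freebie; hence (3,2) = 3.
Cage p is a single given cell; hence (3,3) = 5.
N is a freebie, leaving (5,6) = 6.
Column 6 now contains 6, which forces (6,6) = 3.
Cage g needs product 100, leaving (5,5) = 5.
Cage g has product 100, leaving (6,4) = 5.
Row 6 now contains 3, so (6,5) = 6.
The 4 cells of cage h must have product 216, leaving (2,4) = 3.
Cage l needs product 60; hence (4,1) = 5.
Column 5 now contains 6, leaving (4,5) = 3.
The 4 cells of cage b must have product 180, which forces (1,2) = 5.
Row 1 already has 5; hence (1,6) = 4.
Column 6 now contains 4, which forces (2,6) = 5.
In row 2, 2 can only go at (2,1), so (2,1) = 2.
Cage l needs product 60, leaving (3,1) = 4.
Row 3 now contains 4, which forces (3,4) = 6.
Row 3 now contains 4, so (3,5) = 1.
Row 3 now contains 1, so (3,6) = 2.
Column 4 now contains 6, leaving (4,4) = 4.
2 is placed in column 6; hence (4,6) = 1.
Column 1 already has 2, so (5,1) = 3.
4 is placed in column 1, so (6,1) = 1.
Row 6 now contains 1; hence (6,2) = 4.
Row 6 already has 4; hence (6,3) = 2.
Column 1 already has 3; hence (1,1) = 6.
Cage b has product 180, leaving (1,3) = 3.
Cage a needs two cells with product 2, which forces (1,4) = 1.
Column 5 now contains 1, leaving (1,5) = 2.
Column 5 now contains 1; hence (2,5) = 4.
Cage f needs two cells with product 12, leaving (4,2) = 2.
2 is placed in column 3, leaving (4,3) = 6.
4 is placed in column 2, so (5,2) = 1.
Cage i needs two cells with product 4, which forces (5,3) = 4.
Cage g needs product 100, which forces (5,4) = 2.
Column 2 now contains 1; hence (2,2) = 6.
Column 3 now contains 6, leaving (2,3) = 1.
Completed grid: 6 5 3 1 2 4 / 2 6 1 3 4 5 / 4 3 5 6 1 2 / 5 2 6 4 3 1 / 3 1 4 2 5 6 / 1 4 2 5 6 3.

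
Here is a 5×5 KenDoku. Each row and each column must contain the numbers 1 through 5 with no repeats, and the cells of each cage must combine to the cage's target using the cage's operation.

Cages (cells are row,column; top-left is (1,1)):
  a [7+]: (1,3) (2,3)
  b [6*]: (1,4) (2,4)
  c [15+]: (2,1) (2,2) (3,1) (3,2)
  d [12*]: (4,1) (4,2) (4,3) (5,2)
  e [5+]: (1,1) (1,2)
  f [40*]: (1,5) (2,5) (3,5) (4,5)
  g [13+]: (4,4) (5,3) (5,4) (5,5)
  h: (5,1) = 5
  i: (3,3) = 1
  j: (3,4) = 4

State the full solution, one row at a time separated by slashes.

Cage i is given; hence (3,3) = 1.
Cage j is given, leaving (3,4) = 4.
H is a freebie, which forces (5,1) = 5.
The 4 cells of cage c must have sum 15, which forces (2,1) = 4.
Cage c needs sum 15, leaving (2,2) = 3.
3 is placed in row 2, so (2,4) = 2.
Cage c has sum 15; hence (3,1) = 3.
Cage c needs sum 15, which forces (3,2) = 5.
Row 3 now contains 5, so (3,5) = 2.
The 4 cells of cage g must have sum 13; hence (4,4) = 5.
Cage e's pair has sum 5, which forces (1,1) = 1.
Cage e needs two cells with sum 5; hence (1,2) = 4.
Cage a's pair has sum 7, leaving (1,3) = 2.
2 is placed in column 4, so (1,4) = 3.
Row 1 already has 4, which forces (1,5) = 5.
2 is placed in row 2; hence (2,3) = 5.
5 is placed in column 5, so (2,5) = 1.
1 is placed in column 1; hence (4,1) = 2.
Column 2 now contains 4, leaving (4,2) = 1.
The 4 cells of cage d must have product 12, leaving (4,3) = 3.
Column 5 already has 1, which forces (4,5) = 4.
Column 2 already has 1, leaving (5,2) = 2.
Column 3 now contains 3, which forces (5,3) = 4.
3 is placed in column 4, leaving (5,4) = 1.
4 is placed in column 5, so (5,5) = 3.

1 4 2 3 5 / 4 3 5 2 1 / 3 5 1 4 2 / 2 1 3 5 4 / 5 2 4 1 3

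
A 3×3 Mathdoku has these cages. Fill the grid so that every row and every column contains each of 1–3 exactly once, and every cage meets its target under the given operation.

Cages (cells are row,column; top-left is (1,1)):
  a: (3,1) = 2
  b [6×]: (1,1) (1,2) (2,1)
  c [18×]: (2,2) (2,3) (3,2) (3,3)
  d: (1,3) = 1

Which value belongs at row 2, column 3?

2

D is a freebie, so (1,3) = 1.
Cage a is given, leaving (3,1) = 2.
Row 3 already has 2, which forces (3,3) = 3.
Column 1 already has 2; hence (1,1) = 3.
Cage b needs product 6; hence (1,2) = 2.
The 3 cells of cage b must have product 6, leaving (2,1) = 1.
Cage c has product 18; hence (2,2) = 3.
Column 3 now contains 3; hence (2,3) = 2.
3 is placed in row 3, which forces (3,2) = 1.
Filled in: 3 2 1 / 1 3 2 / 2 1 3.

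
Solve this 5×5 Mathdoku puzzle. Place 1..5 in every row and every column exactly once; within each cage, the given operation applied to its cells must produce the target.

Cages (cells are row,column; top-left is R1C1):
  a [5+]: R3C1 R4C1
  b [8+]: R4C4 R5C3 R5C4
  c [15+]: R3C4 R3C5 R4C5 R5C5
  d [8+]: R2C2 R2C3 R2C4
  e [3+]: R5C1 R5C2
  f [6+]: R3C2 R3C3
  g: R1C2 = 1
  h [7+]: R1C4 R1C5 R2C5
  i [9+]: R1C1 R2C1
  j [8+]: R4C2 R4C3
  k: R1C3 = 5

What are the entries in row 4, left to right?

G is a freebie; hence R1C2 = 1.
K is a freebie, leaving R1C3 = 5.
5 is placed in column 3, which forces R4C3 = 3.
1 is placed in column 2, so R5C2 = 2.
Row 1 already has 5, which forces R1C1 = 4.
Row 1 now contains 4, so R1C4 = 2.
Row 1 already has 2, so R1C5 = 3.
Cage i needs two cells with sum 9, which forces R2C1 = 5.
Row 4 now contains 3, leaving R4C2 = 5.
2 is placed in row 5, which forces R5C1 = 1.
Row 5 now contains 1; hence R5C3 = 4.
Row 5 now contains 4, which forces R5C5 = 5.
The 3 cells of cage d must have sum 8; hence R2C3 = 1.
Cage h has sum 7, which forces R2C5 = 2.
Column 1 now contains 1, leaving R3C1 = 3.
Column 2 now contains 5; hence R3C2 = 4.
Cage f's pair has sum 6, so R3C3 = 2.
4 is placed in row 3, so R3C4 = 5.
4 is placed in row 3; hence R3C5 = 1.
Column 1 now contains 1, leaving R4C1 = 2.
Cage b needs sum 8, leaving R4C4 = 1.
1 is placed in column 5, leaving R4C5 = 4.
Row 5 now contains 5, so R5C4 = 3.
4 is placed in column 2, which forces R2C2 = 3.
Column 4 now contains 3; hence R2C4 = 4.
The full grid is 4 1 5 2 3 / 5 3 1 4 2 / 3 4 2 5 1 / 2 5 3 1 4 / 1 2 4 3 5.

2 5 3 1 4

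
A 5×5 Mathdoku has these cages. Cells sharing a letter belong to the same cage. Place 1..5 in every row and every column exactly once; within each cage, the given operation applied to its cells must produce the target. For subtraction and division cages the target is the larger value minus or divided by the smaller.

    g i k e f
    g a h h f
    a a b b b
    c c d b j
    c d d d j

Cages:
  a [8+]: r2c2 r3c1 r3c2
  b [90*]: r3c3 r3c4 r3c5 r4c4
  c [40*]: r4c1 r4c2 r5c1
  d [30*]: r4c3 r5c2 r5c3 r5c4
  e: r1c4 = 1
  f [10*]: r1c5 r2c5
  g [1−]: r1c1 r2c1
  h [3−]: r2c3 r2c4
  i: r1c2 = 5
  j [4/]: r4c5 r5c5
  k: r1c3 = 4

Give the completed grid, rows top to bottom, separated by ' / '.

Cage i is a single given cell; hence r1c2 = 5.
Cage k is given, leaving r1c3 = 4.
Cage e is given, so r1c4 = 1.
Row 1 now contains 5, leaving r1c5 = 2.
Column 5 now contains 2, so r2c5 = 5.
5 is placed in column 5; hence r3c5 = 3.
Cage b has product 90, so r4c4 = 3.
Row 1 now contains 2; hence r1c1 = 3.
Cage h needs two cells with difference 3, leaving r2c3 = 1.
Cage h's pair has difference 3; hence r2c4 = 4.
4 is placed in row 2; hence r2c1 = 2.
2 is placed in row 2, so r2c2 = 3.
Cage d has product 30, so r5c2 = 1.
Cage d has product 30, so r5c3 = 3.
Row 5 now contains 1, which forces r5c5 = 4.
Cage a has sum 8, which forces r3c1 = 1.
Column 2 now contains 1, leaving r3c2 = 4.
Cage c needs product 40; hence r4c1 = 4.
Cage c has product 40; hence r4c2 = 2.
Row 4 now contains 2, which forces r4c3 = 5.
4 is placed in column 5, so r4c5 = 1.
4 is placed in row 5; hence r5c1 = 5.
Row 5 already has 5, which forces r5c4 = 2.
Column 3 now contains 5, leaving r3c3 = 2.
Column 4 already has 2, so r3c4 = 5.

3 5 4 1 2 / 2 3 1 4 5 / 1 4 2 5 3 / 4 2 5 3 1 / 5 1 3 2 4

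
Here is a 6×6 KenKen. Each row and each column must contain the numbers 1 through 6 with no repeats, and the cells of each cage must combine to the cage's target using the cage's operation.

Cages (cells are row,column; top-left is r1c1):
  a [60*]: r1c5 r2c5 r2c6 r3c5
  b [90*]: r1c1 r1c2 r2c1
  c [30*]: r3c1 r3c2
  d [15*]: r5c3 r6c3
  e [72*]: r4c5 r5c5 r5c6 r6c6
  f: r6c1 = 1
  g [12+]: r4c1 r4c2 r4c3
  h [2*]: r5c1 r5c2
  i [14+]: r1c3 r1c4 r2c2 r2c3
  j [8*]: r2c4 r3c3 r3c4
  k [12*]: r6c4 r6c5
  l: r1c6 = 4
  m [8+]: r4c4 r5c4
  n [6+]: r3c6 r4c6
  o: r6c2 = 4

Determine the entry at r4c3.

6

Cage l is a single given cell; hence r1c6 = 4.
Cage f is a single given cell; hence r6c1 = 1.
O is a freebie, so r6c2 = 4.
Column 1 already has 1, which forces r5c1 = 2.
Cage h's pair has product 2, so r5c2 = 1.
Row 3 needs a 3, and only r3c5 is open for it.
Row 5 needs a 4, and only r5c5 is open for it.
Cage a has product 60, leaving r1c5 = 2.
4 is placed in column 5; hence r2c5 = 5.
Cage a needs product 60, which forces r2c6 = 2.
Cage e has product 72, leaving r4c5 = 1.
Row 4 already has 1, leaving r4c6 = 5.
Column 5 now contains 2, which forces r6c5 = 6.
Row 6 now contains 6, leaving r6c6 = 3.
Column 6 now contains 5; hence r3c6 = 1.
Cage d needs two cells with product 15, so r5c3 = 3.
Column 6 already has 3, leaving r5c6 = 6.
Row 6 already has 3, which forces r6c3 = 5.
Row 6 now contains 6, which forces r6c4 = 2.
Cage j has product 8, which forces r2c4 = 1.
Cage j needs product 8; hence r3c3 = 2.
Column 4 already has 2; hence r3c4 = 4.
Column 4 already has 2, leaving r4c4 = 3.
6 is placed in row 5, so r5c4 = 5.
Cage i needs sum 14, which forces r1c3 = 1.
Column 4 already has 3, which forces r1c4 = 6.
Cage i has sum 14, leaving r2c2 = 3.
1 is placed in row 2; hence r2c3 = 4.
The 3 cells of cage g must have sum 12, leaving r4c2 = 2.
4 is placed in column 3, which forces r4c3 = 6.
Cage b needs product 90, which forces r1c1 = 3.
Column 2 now contains 3, which forces r1c2 = 5.
3 is placed in row 2, leaving r2c1 = 6.
Column 1 already has 6, which forces r3c1 = 5.
Column 2 now contains 5, which forces r3c2 = 6.
6 is placed in row 4, leaving r4c1 = 4.
Filled in: 3 5 1 6 2 4 / 6 3 4 1 5 2 / 5 6 2 4 3 1 / 4 2 6 3 1 5 / 2 1 3 5 4 6 / 1 4 5 2 6 3.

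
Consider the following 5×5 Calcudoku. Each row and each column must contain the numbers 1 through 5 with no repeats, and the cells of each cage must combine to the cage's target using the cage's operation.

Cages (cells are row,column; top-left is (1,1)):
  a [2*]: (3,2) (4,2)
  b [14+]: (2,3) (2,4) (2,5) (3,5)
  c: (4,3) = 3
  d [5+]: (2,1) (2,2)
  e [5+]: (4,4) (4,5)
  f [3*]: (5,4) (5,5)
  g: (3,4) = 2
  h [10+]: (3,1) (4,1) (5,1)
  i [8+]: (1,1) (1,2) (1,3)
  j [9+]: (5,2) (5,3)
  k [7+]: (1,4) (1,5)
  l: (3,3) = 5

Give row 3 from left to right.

Cage l is given, leaving (3,3) = 5.
Cage g is given, leaving (3,4) = 2.
C is a freebie, which forces (4,3) = 3.
Column 3 already has 5, so (5,3) = 4.
Row 3 already has 2, which forces (3,2) = 1.
Cage a needs two cells with product 2; hence (4,2) = 2.
Row 5 now contains 4, which forces (5,2) = 5.
The 3 cells of cage i must have sum 8, leaving (1,3) = 1.
Column 3 already has 1, leaving (2,3) = 2.
Cage h needs sum 10; hence (4,1) = 5.
2 is placed in row 2, leaving (2,1) = 1.
Cage d's pair has sum 5; hence (2,2) = 4.
Column 1 already has 1; hence (5,1) = 2.
Cage i has sum 8, leaving (1,1) = 4.
4 is placed in column 2; hence (1,2) = 3.
Row 1 now contains 3; hence (1,4) = 5.
Row 1 now contains 3, which forces (1,5) = 2.
Column 4 already has 5, leaving (2,4) = 3.
Row 2 already has 3, which forces (2,5) = 5.
The 3 cells of cage h must have sum 10, which forces (3,1) = 3.
Cage b has sum 14, leaving (3,5) = 4.
Column 5 now contains 4, so (4,5) = 1.
3 is placed in column 4, which forces (5,4) = 1.
Column 5 already has 1, so (5,5) = 3.
1 is placed in row 4, so (4,4) = 4.
Completed grid: 4 3 1 5 2 / 1 4 2 3 5 / 3 1 5 2 4 / 5 2 3 4 1 / 2 5 4 1 3.

3 1 5 2 4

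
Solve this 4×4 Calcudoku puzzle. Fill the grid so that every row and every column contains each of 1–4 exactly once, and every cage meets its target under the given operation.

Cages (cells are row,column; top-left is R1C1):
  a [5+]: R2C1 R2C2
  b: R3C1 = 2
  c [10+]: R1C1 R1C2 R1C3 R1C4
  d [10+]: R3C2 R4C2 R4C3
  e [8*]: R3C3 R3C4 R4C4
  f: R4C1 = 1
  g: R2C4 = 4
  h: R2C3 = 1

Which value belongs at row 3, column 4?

H is a freebie, which forces R2C3 = 1.
G is a freebie; hence R2C4 = 4.
Cage b is given, so R3C1 = 2.
Row 3 already has 2, so R3C3 = 4.
Row 3 already has 2, which forces R3C4 = 1.
Cage f is given, so R4C1 = 1.
Column 3 already has 4, so R4C3 = 3.
Column 4 already has 1, leaving R4C4 = 2.
Cage c has sum 10, which forces R1C1 = 4.
The 4 cells of cage c must have sum 10, so R1C2 = 1.
3 is placed in column 3, leaving R1C3 = 2.
2 is placed in column 4, leaving R1C4 = 3.
Column 1 already has 2; hence R2C1 = 3.
The two cells of cage a must have sum 5, which forces R2C2 = 2.
4 is placed in row 3, which forces R3C2 = 3.
Row 4 now contains 2, leaving R4C2 = 4.
Filled in: 4 1 2 3 / 3 2 1 4 / 2 3 4 1 / 1 4 3 2.

1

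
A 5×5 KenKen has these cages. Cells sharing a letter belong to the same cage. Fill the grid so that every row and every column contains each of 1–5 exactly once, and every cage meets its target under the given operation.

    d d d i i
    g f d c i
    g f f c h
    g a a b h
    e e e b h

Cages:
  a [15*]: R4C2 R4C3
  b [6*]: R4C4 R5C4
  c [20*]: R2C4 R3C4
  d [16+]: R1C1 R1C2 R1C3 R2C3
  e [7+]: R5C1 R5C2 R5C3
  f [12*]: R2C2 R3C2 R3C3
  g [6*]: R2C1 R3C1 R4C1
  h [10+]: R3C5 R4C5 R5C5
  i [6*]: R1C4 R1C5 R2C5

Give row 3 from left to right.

Row 4 needs a 4, and only R4C5 is open for it.
The only place for 1 in row 4 is R4C1.
Row 4 needs a 2, and only R4C4 is open for it.
2 is placed in column 4, which forces R5C4 = 3.
Column 4 already has 3, so R1C4 = 1.
In row 2, 1 can only go at R2C2, so R2C2 = 1.
Cage e needs sum 7; hence R5C3 = 1.
Row 5 now contains 1; hence R5C5 = 5.
Column 5 now contains 5, leaving R3C5 = 1.
In row 3, 2 can only go at R3C1, so R3C1 = 2.
Column 1 now contains 2; hence R2C1 = 3.
Row 2 now contains 3, leaving R2C5 = 2.
Column 1 now contains 2, so R5C1 = 4.
Cage e has sum 7; hence R5C2 = 2.
4 is placed in column 1, so R1C1 = 5.
The 4 cells of cage d must have sum 16; hence R1C2 = 4.
Column 5 now contains 2, so R1C5 = 3.
Column 2 already has 4, which forces R3C2 = 3.
3 is placed in row 3, so R3C3 = 4.
4 is placed in row 3, so R3C4 = 5.
3 is placed in column 2, which forces R4C2 = 5.
5 is placed in row 4, so R4C3 = 3.
Row 1 now contains 3, which forces R1C3 = 2.
4 is placed in column 3; hence R2C3 = 5.
Column 4 now contains 5, leaving R2C4 = 4.
The full grid is 5 4 2 1 3 / 3 1 5 4 2 / 2 3 4 5 1 / 1 5 3 2 4 / 4 2 1 3 5.

2 3 4 5 1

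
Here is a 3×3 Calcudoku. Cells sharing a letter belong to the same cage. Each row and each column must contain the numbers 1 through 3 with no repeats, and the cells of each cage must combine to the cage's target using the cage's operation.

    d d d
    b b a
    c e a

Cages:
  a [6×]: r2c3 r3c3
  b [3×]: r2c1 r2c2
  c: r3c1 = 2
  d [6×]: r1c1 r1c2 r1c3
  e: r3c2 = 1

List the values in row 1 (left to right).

Cage c is a single given cell, which forces r3c1 = 2.
Cage e is a single given cell, so r3c2 = 1.
Row 3 already has 2; hence r3c3 = 3.
Cage b needs two cells with product 3; hence r2c1 = 1.
1 is placed in column 2; hence r2c2 = 3.
3 is placed in column 3; hence r2c3 = 2.
Column 1 already has 1, which forces r1c1 = 3.
Column 2 already has 3, leaving r1c2 = 2.
Column 3 now contains 2, leaving r1c3 = 1.
The full grid is 3 2 1 / 1 3 2 / 2 1 3.

3 2 1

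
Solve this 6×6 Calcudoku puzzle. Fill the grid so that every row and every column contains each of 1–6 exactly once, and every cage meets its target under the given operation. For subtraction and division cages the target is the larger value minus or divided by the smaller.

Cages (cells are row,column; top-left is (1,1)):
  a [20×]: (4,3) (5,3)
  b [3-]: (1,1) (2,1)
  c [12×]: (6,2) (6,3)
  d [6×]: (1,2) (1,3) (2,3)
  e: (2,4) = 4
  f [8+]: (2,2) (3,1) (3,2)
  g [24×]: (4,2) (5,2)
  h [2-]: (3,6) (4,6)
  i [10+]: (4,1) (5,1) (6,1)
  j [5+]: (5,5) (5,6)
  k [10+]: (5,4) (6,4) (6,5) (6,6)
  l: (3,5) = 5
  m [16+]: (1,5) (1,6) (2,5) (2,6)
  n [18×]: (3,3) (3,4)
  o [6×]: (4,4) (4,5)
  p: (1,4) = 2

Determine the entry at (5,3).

4

Cage p is given; hence (1,4) = 2.
Cage e is given, so (2,4) = 4.
Cage l is a single given cell, leaving (3,5) = 5.
The only place for 5 in column 2 is (2,2).
In row 3, 4 can only go at (3,6), so (3,6) = 4.
Column 4 needs a 5, and only (6,4) is open for it.
Cage k needs sum 10, so (5,4) = 1.
In column 5, 4 can only go at (1,5), so (1,5) = 4.
The only place for 6 in column 5 is (2,5).
Cage m needs sum 16, so (1,6) = 5.
Row 2 now contains 6, which forces (2,6) = 1.
1 is placed in column 6, so (6,6) = 3.
5 is placed in row 1, which forces (1,1) = 6.
Cage b needs two cells with difference 3, which forces (2,1) = 3.
Row 2 already has 1, leaving (2,3) = 2.
Cage j needs two cells with sum 5, so (5,5) = 3.
Column 6 now contains 3; hence (5,6) = 2.
Column 3 already has 2; hence (6,3) = 6.
3 is placed in row 6, which forces (6,5) = 1.
Column 3 now contains 6, so (3,3) = 3.
Cage n's pair has product 18, so (3,4) = 6.
The 3 cells of cage i must have sum 10, leaving (4,1) = 1.
The two cells of cage o must have product 6, which forces (4,4) = 3.
Column 5 now contains 1, so (4,5) = 2.
Column 6 already has 2, leaving (4,6) = 6.
Cage i needs sum 10; hence (5,1) = 5.
5 is placed in row 5; hence (5,3) = 4.
Cage i needs sum 10, leaving (6,1) = 4.
Row 6 already has 6, leaving (6,2) = 2.
Cage d needs product 6, leaving (1,2) = 3.
3 is placed in column 3, so (1,3) = 1.
Column 1 already has 1; hence (3,1) = 2.
Column 2 now contains 2; hence (3,2) = 1.
6 is placed in row 4, so (4,2) = 4.
4 is placed in column 3, so (4,3) = 5.
4 is placed in row 5, so (5,2) = 6.
Filled in: 6 3 1 2 4 5 / 3 5 2 4 6 1 / 2 1 3 6 5 4 / 1 4 5 3 2 6 / 5 6 4 1 3 2 / 4 2 6 5 1 3.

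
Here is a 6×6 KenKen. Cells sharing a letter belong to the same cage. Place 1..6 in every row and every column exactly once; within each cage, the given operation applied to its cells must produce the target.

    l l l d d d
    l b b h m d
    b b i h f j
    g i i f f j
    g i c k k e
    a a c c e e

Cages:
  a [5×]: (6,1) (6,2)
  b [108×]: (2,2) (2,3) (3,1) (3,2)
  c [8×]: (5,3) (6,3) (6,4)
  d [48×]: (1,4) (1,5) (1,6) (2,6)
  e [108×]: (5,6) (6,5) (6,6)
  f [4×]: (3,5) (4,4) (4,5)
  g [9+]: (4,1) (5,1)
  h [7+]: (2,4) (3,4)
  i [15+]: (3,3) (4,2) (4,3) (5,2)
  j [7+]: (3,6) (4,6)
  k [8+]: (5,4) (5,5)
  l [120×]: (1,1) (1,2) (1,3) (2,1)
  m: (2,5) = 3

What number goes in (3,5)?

Cage m is a single given cell, leaving (2,5) = 3.
Cage e needs product 108, leaving (5,6) = 6.
Cage e needs product 108, leaving (6,5) = 6.
Cage e needs product 108, so (6,6) = 3.
The two cells of cage k must have sum 8, which forces (5,4) = 3.
Cage k needs two cells with sum 8, so (5,5) = 5.
3 is placed in column 4, which forces (1,4) = 6.
Cage g needs two cells with sum 9, so (4,1) = 5.
Row 4 already has 5, which forces (4,6) = 2.
Row 5 already has 5, so (5,1) = 4.
5 is placed in column 1, leaving (6,1) = 1.
1 is placed in row 6, which forces (6,2) = 5.
Cage l has product 120; hence (1,1) = 3.
Cage l has product 120; hence (1,2) = 4.
The 4 cells of cage l must have product 120, leaving (1,3) = 5.
Cage d has product 48, leaving (1,5) = 2.
Row 1 already has 4, so (1,6) = 1.
Cage l needs product 120, leaving (2,1) = 2.
2 is placed in row 2, which forces (2,4) = 5.
Column 6 already has 1, which forces (2,6) = 4.
3 is placed in column 1, which forces (3,1) = 6.
Row 3 now contains 6; hence (3,2) = 3.
Row 3 now contains 3, leaving (3,3) = 4.
Column 4 now contains 5; hence (3,4) = 2.
The 3 cells of cage f must have product 4; hence (3,5) = 1.
2 is placed in column 6, so (3,6) = 5.
3 is placed in column 2, which forces (4,2) = 6.
2 is placed in row 4, which forces (4,4) = 1.
Cage f has product 4, which forces (4,5) = 4.
Cage c needs product 8; hence (5,3) = 1.
4 is placed in column 3, which forces (6,3) = 2.
Column 4 already has 2, which forces (6,4) = 4.
Column 2 already has 6, leaving (2,2) = 1.
1 is placed in column 3, leaving (2,3) = 6.
1 is placed in row 4, which forces (4,3) = 3.
Row 5 now contains 1, leaving (5,2) = 2.
Filled in: 3 4 5 6 2 1 / 2 1 6 5 3 4 / 6 3 4 2 1 5 / 5 6 3 1 4 2 / 4 2 1 3 5 6 / 1 5 2 4 6 3.

1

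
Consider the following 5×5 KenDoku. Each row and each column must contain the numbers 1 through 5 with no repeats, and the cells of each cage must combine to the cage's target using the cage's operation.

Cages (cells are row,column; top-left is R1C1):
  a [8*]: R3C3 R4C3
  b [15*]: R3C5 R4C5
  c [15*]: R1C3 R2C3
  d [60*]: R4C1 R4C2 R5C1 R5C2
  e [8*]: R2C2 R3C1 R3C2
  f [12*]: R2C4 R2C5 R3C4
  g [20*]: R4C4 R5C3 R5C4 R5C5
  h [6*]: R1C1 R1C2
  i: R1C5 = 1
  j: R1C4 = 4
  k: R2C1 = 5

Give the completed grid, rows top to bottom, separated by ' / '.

2 3 5 4 1 / 5 2 3 1 4 / 4 1 2 3 5 / 1 5 4 2 3 / 3 4 1 5 2

J is a freebie, leaving R1C4 = 4.
Cage i is given, so R1C5 = 1.
Cage k is a single given cell, leaving R2C1 = 5.
Row 2 already has 5, which forces R2C3 = 3.
Row 2 now contains 3, leaving R2C4 = 1.
Column 4 now contains 1, which forces R4C4 = 2.
Column 4 now contains 1; hence R5C4 = 5.
Column 3 now contains 3, leaving R1C3 = 5.
Cage f has product 12; hence R2C5 = 4.
The two cells of cage a must have product 8; hence R3C3 = 2.
2 is placed in column 4, so R3C4 = 3.
Row 3 now contains 3, which forces R3C5 = 5.
The 4 cells of cage d must have product 60, leaving R4C2 = 5.
Row 4 now contains 2, leaving R4C3 = 4.
5 is placed in column 5, which forces R4C5 = 3.
Cage g needs product 20; hence R5C3 = 1.
Cage g needs product 20, leaving R5C5 = 2.
Row 2 already has 4, leaving R2C2 = 2.
Row 4 now contains 3; hence R4C1 = 1.
The two cells of cage h must have product 6; hence R1C1 = 2.
Column 2 now contains 2, which forces R1C2 = 3.
1 is placed in column 1, leaving R3C1 = 4.
Cage e has product 8; hence R3C2 = 1.
Column 1 already has 4, so R5C1 = 3.
3 is placed in column 2, leaving R5C2 = 4.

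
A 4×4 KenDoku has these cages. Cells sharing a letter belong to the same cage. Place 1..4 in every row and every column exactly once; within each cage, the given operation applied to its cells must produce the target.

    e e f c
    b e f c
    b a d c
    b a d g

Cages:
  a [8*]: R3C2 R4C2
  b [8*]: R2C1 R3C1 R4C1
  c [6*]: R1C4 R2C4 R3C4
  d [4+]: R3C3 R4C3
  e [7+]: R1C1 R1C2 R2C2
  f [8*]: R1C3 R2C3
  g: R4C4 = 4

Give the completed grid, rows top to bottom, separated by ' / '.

3 1 4 2 / 4 3 2 1 / 2 4 1 3 / 1 2 3 4

G is a freebie, which forces R4C4 = 4.
Cage a's pair has product 8; hence R3C2 = 4.
Row 4 now contains 4, leaving R4C2 = 2.
Cage e needs sum 7, which forces R1C1 = 3.
The 3 cells of cage e must have sum 7; hence R1C2 = 1.
Row 1 already has 1, which forces R1C4 = 2.
The 3 cells of cage b must have product 8, leaving R2C1 = 4.
Cage e needs sum 7, so R2C2 = 3.
Row 2 already has 4, so R2C3 = 2.
3 is placed in row 2; hence R2C4 = 1.
The 3 cells of cage b must have product 8, leaving R3C1 = 2.
1 is placed in column 4, which forces R3C4 = 3.
Row 4 already has 2, so R4C1 = 1.
1 is placed in row 4, so R4C3 = 3.
2 is placed in row 1, which forces R1C3 = 4.
Row 3 now contains 3, so R3C3 = 1.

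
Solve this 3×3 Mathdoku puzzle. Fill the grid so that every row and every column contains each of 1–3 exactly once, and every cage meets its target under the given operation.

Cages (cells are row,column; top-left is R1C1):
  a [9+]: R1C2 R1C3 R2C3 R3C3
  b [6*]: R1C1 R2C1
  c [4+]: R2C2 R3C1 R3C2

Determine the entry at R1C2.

Cage a has sum 9, which forces R1C2 = 3.
Cage c has sum 4, so R2C2 = 1.
The 3 cells of cage c must have sum 4; hence R3C1 = 1.
The 3 cells of cage c must have sum 4, leaving R3C2 = 2.
Row 3 already has 2, so R3C3 = 3.
Row 1 already has 3, so R1C1 = 2.
Cage a has sum 9, so R1C3 = 1.
Cage b's pair has product 6, so R2C1 = 3.
Column 3 now contains 3; hence R2C3 = 2.
Completed grid: 2 3 1 / 3 1 2 / 1 2 3.

3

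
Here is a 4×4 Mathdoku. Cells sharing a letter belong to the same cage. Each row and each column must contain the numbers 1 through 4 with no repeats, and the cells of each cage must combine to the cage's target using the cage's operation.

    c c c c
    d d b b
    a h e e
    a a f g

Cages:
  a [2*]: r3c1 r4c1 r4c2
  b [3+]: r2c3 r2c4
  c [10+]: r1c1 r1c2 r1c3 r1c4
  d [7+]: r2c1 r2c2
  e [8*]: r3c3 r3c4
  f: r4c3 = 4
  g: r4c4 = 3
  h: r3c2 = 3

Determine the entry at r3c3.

2

Cage a needs product 2, so r3c1 = 1.
H is a freebie; hence r3c2 = 3.
The 3 cells of cage a must have product 2, leaving r4c1 = 2.
Cage a needs product 2; hence r4c2 = 1.
Cage f is a single given cell, which forces r4c3 = 4.
Cage g is given, leaving r4c4 = 3.
The two cells of cage d must have sum 7, so r2c1 = 3.
3 is placed in column 2; hence r2c2 = 4.
4 is placed in column 3, leaving r3c3 = 2.
Cage e needs two cells with product 8; hence r3c4 = 4.
Column 1 now contains 3; hence r1c1 = 4.
Column 2 already has 4; hence r1c2 = 2.
The 4 cells of cage c must have sum 10, leaving r1c3 = 3.
Cage c needs sum 10, which forces r1c4 = 1.
2 is placed in column 3, leaving r2c3 = 1.
The two cells of cage b must have sum 3, so r2c4 = 2.
Completed grid: 4 2 3 1 / 3 4 1 2 / 1 3 2 4 / 2 1 4 3.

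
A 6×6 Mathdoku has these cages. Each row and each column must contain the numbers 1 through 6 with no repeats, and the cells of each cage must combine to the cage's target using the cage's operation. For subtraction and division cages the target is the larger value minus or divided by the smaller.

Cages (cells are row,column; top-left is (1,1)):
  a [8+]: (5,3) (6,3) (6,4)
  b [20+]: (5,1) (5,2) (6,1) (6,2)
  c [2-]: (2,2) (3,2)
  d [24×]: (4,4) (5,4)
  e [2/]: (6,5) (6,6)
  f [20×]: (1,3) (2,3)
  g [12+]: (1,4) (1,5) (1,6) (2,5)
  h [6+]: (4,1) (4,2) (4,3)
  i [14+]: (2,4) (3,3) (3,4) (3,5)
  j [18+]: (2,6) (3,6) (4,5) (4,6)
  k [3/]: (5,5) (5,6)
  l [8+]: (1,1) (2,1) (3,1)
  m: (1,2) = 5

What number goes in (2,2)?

4

Cage m is a single given cell, so (1,2) = 5.
5 is placed in row 1, so (1,3) = 4.
4 is placed in column 3, which forces (2,3) = 5.
Row 5 needs a 5, and only (5,1) is open for it.
Cage b needs sum 20; hence (5,2) = 6.
Row 5 now contains 6, so (5,4) = 4.
Cage b needs sum 20, leaving (6,1) = 6.
Cage b needs sum 20, leaving (6,2) = 3.
Column 4 now contains 4, which forces (4,4) = 6.
Cage a has sum 8, so (6,4) = 5.
Row 5 needs a 2, and only (5,3) is open for it.
Column 3 already has 2, so (6,3) = 1.
Column 3 already has 1, so (4,3) = 3.
Column 3 now contains 3, which forces (3,3) = 6.
Cage j has sum 18, so (2,6) = 6.
Cage g has sum 12, which forces (1,5) = 6.
In column 1, 2 can only go at (4,1), so (4,1) = 2.
Cage j needs sum 18, leaving (3,6) = 3.
2 is placed in row 4, which forces (4,2) = 1.
3 is placed in column 6, which forces (5,6) = 1.
Column 6 now contains 1, so (1,6) = 2.
Row 5 now contains 1, which forces (5,5) = 3.
Column 6 already has 2, so (6,6) = 4.
The 4 cells of cage g must have sum 12, so (1,4) = 3.
3 is placed in column 5; hence (2,5) = 1.
Cage j has sum 18, which forces (4,5) = 4.
4 is placed in column 6, leaving (4,6) = 5.
Row 6 now contains 4, which forces (6,5) = 2.
Row 1 already has 3, so (1,1) = 1.
Cage l needs sum 8, leaving (2,1) = 3.
Row 2 now contains 1, which forces (2,4) = 2.
Cage l has sum 8; hence (3,1) = 4.
Row 3 now contains 4, so (3,2) = 2.
The 4 cells of cage i must have sum 14, so (3,4) = 1.
Column 5 already has 4; hence (3,5) = 5.
2 is placed in row 2, which forces (2,2) = 4.
Completed grid: 1 5 4 3 6 2 / 3 4 5 2 1 6 / 4 2 6 1 5 3 / 2 1 3 6 4 5 / 5 6 2 4 3 1 / 6 3 1 5 2 4.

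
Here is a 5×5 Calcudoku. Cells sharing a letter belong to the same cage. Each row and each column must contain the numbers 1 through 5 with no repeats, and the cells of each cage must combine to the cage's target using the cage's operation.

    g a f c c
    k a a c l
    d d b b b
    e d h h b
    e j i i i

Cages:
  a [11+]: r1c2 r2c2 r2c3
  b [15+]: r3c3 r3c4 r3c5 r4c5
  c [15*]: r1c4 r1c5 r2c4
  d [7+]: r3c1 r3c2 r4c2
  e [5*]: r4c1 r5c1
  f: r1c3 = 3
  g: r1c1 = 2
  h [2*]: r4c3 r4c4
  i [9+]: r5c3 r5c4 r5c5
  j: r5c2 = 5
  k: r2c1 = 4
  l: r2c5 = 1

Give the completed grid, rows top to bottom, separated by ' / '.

Cage g is given, so r1c1 = 2.
Cage f is a single given cell; hence r1c3 = 3.
Cage k is given, leaving r2c1 = 4.
Cage l is given, leaving r2c5 = 1.
Cage j is given, leaving r5c2 = 5.
Column 2 already has 5, leaving r1c2 = 4.
Cage c needs product 15, which forces r1c4 = 1.
Column 5 already has 1, which forces r1c5 = 5.
Cage a has sum 11, so r2c2 = 2.
The 3 cells of cage a must have sum 11, which forces r2c3 = 5.
The 3 cells of cage c must have product 15; hence r2c4 = 3.
2 is placed in column 2, leaving r3c2 = 1.
Cage e needs two cells with product 5; hence r4c1 = 5.
2 is placed in column 2; hence r4c2 = 3.
Column 4 already has 1, which forces r4c4 = 2.
Row 4 already has 3; hence r4c5 = 4.
Row 5 now contains 5, so r5c1 = 1.
2 is placed in column 4, leaving r5c4 = 4.
1 is placed in row 3, leaving r3c1 = 3.
The 4 cells of cage b must have sum 15, so r3c3 = 4.
Column 4 already has 4; hence r3c4 = 5.
Cage b needs sum 15, leaving r3c5 = 2.
Row 4 already has 2; hence r4c3 = 1.
4 is placed in row 5, leaving r5c3 = 2.
The 3 cells of cage i must have sum 9, so r5c5 = 3.

2 4 3 1 5 / 4 2 5 3 1 / 3 1 4 5 2 / 5 3 1 2 4 / 1 5 2 4 3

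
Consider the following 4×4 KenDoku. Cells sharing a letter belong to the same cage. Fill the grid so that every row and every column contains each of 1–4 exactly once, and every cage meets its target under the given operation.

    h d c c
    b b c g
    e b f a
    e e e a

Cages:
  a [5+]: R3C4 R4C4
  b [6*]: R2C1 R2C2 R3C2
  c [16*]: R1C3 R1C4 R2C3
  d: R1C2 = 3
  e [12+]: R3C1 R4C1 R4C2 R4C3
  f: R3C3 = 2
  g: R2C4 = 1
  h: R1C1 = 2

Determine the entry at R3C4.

3

H is a freebie, leaving R1C1 = 2.
Cage d is a single given cell, leaving R1C2 = 3.
Row 1 now contains 2; hence R1C4 = 4.
Cage g is given, so R2C4 = 1.
Cage f is a single given cell, so R3C3 = 2.
Row 3 already has 2; hence R3C4 = 3.
3 is placed in column 4; hence R4C4 = 2.
4 is placed in row 1, which forces R1C3 = 1.
Row 2 already has 1, so R2C1 = 3.
Row 2 already has 1, which forces R2C2 = 2.
2 is placed in column 3; hence R2C3 = 4.
Row 3 already has 3; hence R3C1 = 4.
Row 3 already has 2; hence R3C2 = 1.
3 is placed in column 1; hence R4C1 = 1.
1 is placed in column 2, leaving R4C2 = 4.
4 is placed in column 3; hence R4C3 = 3.
Filled in: 2 3 1 4 / 3 2 4 1 / 4 1 2 3 / 1 4 3 2.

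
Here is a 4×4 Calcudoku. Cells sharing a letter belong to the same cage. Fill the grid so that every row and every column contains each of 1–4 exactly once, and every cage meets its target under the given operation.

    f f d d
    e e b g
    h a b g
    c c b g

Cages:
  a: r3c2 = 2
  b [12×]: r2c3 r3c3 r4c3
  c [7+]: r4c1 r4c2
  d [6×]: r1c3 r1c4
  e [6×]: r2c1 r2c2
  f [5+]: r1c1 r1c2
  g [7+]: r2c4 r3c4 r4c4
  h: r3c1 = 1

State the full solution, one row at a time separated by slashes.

Cage h is a single given cell; hence r3c1 = 1.
Cage a is given, so r3c2 = 2.
Row 3 now contains 2; hence r3c4 = 4.
The two cells of cage e must have product 6, leaving r2c1 = 2.
Column 2 now contains 2; hence r2c2 = 3.
Row 2 now contains 2; hence r2c4 = 1.
Row 3 now contains 4, which forces r3c3 = 3.
Column 2 already has 3, leaving r4c2 = 4.
Row 4 now contains 4, which forces r4c3 = 1.
1 is placed in column 4, so r4c4 = 2.
2 is placed in column 1, leaving r1c1 = 4.
Column 2 already has 3; hence r1c2 = 1.
Column 3 now contains 3, leaving r1c3 = 2.
2 is placed in column 4, so r1c4 = 3.
1 is placed in row 2, leaving r2c3 = 4.
Row 4 now contains 4, which forces r4c1 = 3.

4 1 2 3 / 2 3 4 1 / 1 2 3 4 / 3 4 1 2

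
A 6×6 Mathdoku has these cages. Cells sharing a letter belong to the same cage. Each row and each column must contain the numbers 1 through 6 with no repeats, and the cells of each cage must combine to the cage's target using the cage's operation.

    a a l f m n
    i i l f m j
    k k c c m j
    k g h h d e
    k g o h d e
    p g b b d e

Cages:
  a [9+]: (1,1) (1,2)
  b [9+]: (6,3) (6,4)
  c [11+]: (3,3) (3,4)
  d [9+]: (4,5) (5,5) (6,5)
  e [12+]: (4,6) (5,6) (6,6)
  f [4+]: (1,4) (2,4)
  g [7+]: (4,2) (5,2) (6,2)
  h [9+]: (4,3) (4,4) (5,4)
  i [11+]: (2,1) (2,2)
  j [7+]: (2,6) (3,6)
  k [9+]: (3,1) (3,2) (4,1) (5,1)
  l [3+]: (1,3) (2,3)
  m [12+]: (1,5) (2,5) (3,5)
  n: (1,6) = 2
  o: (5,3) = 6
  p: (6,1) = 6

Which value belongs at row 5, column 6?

5

N is a freebie; hence (1,6) = 2.
Cage o is a single given cell; hence (5,3) = 6.
Cage p is a single given cell, leaving (6,1) = 6.
2 is placed in row 1, so (1,3) = 1.
Row 1 now contains 1; hence (1,4) = 3.
Column 1 already has 6, so (2,1) = 5.
The two cells of cage i must have sum 11, leaving (2,2) = 6.
The two cells of cage l must have sum 3, so (2,3) = 2.
Column 4 now contains 3, leaving (2,4) = 1.
6 is placed in column 3, leaving (3,3) = 5.
Cage c's pair has sum 11; hence (3,4) = 6.
5 is placed in column 3, leaving (6,3) = 4.
4 is placed in row 6; hence (6,4) = 5.
5 is placed in column 1, which forces (1,1) = 4.
Cage a's pair has sum 9, so (1,2) = 5.
Row 1 now contains 5; hence (1,5) = 6.
Column 3 already has 4, leaving (4,3) = 3.
Cage m has sum 12; hence (2,5) = 4.
4 is placed in row 2, so (2,6) = 3.
Cage k has sum 9, which forces (3,2) = 3.
Cage m has sum 12, so (3,5) = 2.
Column 6 already has 3, leaving (3,6) = 4.
Cage k has sum 9, which forces (5,1) = 3.
Column 6 already has 4; hence (5,6) = 5.
Column 6 already has 3; hence (6,6) = 1.
2 is placed in row 3, leaving (3,1) = 1.
The 4 cells of cage k must have sum 9, which forces (4,1) = 2.
Row 4 already has 2, leaving (4,4) = 4.
Cage d needs sum 9; hence (4,5) = 5.
5 is placed in column 6; hence (4,6) = 6.
4 is placed in column 4; hence (5,4) = 2.
Row 5 now contains 5, which forces (5,5) = 1.
1 is placed in row 6, leaving (6,2) = 2.
1 is placed in row 6, so (6,5) = 3.
4 is placed in row 4, leaving (4,2) = 1.
1 is placed in row 5, which forces (5,2) = 4.
The full grid is 4 5 1 3 6 2 / 5 6 2 1 4 3 / 1 3 5 6 2 4 / 2 1 3 4 5 6 / 3 4 6 2 1 5 / 6 2 4 5 3 1.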